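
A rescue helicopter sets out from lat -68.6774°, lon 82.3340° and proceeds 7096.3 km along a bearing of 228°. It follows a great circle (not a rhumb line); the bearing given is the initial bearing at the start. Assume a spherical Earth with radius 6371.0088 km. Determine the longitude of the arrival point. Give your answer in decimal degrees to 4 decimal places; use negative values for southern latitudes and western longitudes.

longitude -38.5539°

Angular distance δ = d/R = 7096.3 / 6371.0088 = 1.113842 rad.
With φ₁ = -68.6774° = -1.198647 rad and θ = 228° = 3.979351 rad:
Applying the spherical law of cosines for sides, sin φ₂ = sin φ₁ cos δ + cos φ₁ sin δ cos θ = -0.629359, so φ₂ = -39.0029°.
Δλ = atan2( sin θ sin δ cos φ₁ , cos δ − sin φ₁ sin φ₂ ) = atan2(-0.242497, -0.145062) = -2.109892 rad = -120.8879°.
λ₂ = λ₁ + Δλ = -38.5539°.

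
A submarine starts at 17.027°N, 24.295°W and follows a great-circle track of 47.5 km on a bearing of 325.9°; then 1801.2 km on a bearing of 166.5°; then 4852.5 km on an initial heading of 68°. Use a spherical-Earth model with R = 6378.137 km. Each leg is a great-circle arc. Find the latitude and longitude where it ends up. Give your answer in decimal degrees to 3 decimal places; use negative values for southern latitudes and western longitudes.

latitude 16.181°, longitude 20.919°

Apply the spherical direct solution leg by leg, carrying full precision between legs.
Leg 1: from (17.027°, -24.295°), δ = 47.5/6378.137 = 0.007447 rad, θ = 325.9° → φ = 17.380°, λ = -24.546°.
Leg 2: from (17.380°, -24.546°), δ = 1801.2/6378.137 = 0.282402 rad, θ = 166.5° → φ = 1.621°, λ = -20.814°.
Leg 3: from (1.621°, -20.814°), δ = 4852.5/6378.137 = 0.760802 rad, θ = 68° → φ = 16.181°, λ = 20.919°.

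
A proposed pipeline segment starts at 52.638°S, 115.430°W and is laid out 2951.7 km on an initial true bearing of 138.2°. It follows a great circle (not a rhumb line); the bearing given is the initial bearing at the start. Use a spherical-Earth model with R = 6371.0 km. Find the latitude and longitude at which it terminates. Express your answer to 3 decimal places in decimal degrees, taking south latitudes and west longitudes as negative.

latitude -65.952°, longitude -68.461°

The arc subtends δ = 2951.7/6371 = 0.463302 rad at the centre.
Converting: φ₁ = -0.918706 rad, θ = 2.412045 rad.
sin φ₂ = sin φ₁ cos δ + cos φ₁ sin δ cos θ = (-0.794817)(0.894581) + (0.606849)(0.446905)(-0.745476) = -0.913205
φ₂ = asin(-0.913205) = -1.151080 rad = -65.952°.
For the longitude increment, Δλ = atan2( sin θ sin δ cos φ₁, cos δ − sin φ₁ sin φ₂ ) = atan2(0.180766, 0.168751) = 46.969°.
Hence λ₂ = -115.430° + 46.969° = -68.461°.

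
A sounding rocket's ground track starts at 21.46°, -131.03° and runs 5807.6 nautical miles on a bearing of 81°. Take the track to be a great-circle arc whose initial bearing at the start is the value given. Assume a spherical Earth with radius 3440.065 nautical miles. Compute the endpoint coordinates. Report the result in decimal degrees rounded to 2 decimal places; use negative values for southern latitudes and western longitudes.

latitude 5.84°, longitude -31.43°

Angular distance δ = d/R = 5807.6 / 3440.065 = 1.688224 rad.
Converting: φ₁ = 0.374548 rad, θ = 1.413717 rad.
Applying the spherical law of cosines for sides, sin φ₂ = sin φ₁ cos δ + cos φ₁ sin δ cos θ = 0.101724, so φ₂ = 5.84°.
Then Δλ = atan2(0.912885, -0.154374) = 1.738317 rad, from sin θ sin δ cos φ₁ over cos δ − sin φ₁ sin φ₂.
λ₂ = -131.03° + 99.60° = -31.43°.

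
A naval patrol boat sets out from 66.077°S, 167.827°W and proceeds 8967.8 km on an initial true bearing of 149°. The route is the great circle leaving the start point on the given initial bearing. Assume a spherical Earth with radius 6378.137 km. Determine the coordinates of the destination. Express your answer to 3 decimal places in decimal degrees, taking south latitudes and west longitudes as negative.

latitude -29.526°, longitude -23.552°

Angular distance δ = d/R = 8967.8 / 6378.137 = 1.406022 rad.
Converting: φ₁ = -1.153261 rad, θ = 2.600541 rad.
sin φ₂ = sin φ₁ cos δ + cos φ₁ sin δ cos θ = (-0.914091)(0.164030) + (0.405509)(0.986455)(-0.857167) = -0.492819
φ₂ = asin(-0.492819) = -0.515327 rad = -29.526°.
For the longitude increment, Δλ = atan2( sin θ sin δ cos φ₁, cos δ − sin φ₁ sin φ₂ ) = atan2(0.206024, -0.286452) = 144.275°.
λ₂ = -167.827° + 144.275° = -23.552°.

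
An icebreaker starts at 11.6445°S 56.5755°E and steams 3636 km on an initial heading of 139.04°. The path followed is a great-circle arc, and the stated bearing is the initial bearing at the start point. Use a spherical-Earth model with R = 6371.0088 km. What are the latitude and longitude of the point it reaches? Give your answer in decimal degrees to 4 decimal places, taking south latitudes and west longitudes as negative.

The arc subtends δ = 3636/6371.0088 = 0.570710 rad at the centre.
Start latitude φ₁ = -0.203235 rad; initial bearing θ = 2.426706 rad.
sin φ₂ = sin φ₁ cos δ + cos φ₁ sin δ cos θ = (-0.201839)(0.841517) + (0.979419)(0.540230)(-0.755167) = -0.569418
φ₂ = asin(-0.569418) = -0.605798 rad = -34.7097°.
Then Δλ = atan2(0.346849, 0.726587) = 0.445379 rad, from sin θ sin δ cos φ₁ over cos δ − sin φ₁ sin φ₂.
λ₂ = 56.5755° + 25.5183° = 82.0938°.

latitude -34.7097°, longitude 82.0938°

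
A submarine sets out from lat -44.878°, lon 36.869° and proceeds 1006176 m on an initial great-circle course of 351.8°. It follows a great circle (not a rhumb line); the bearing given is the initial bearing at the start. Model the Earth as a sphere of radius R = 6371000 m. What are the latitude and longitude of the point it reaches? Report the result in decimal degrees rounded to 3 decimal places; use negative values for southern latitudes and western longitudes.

The arc subtends δ = 1006176/6371000 = 0.157931 rad at the centre.
With φ₁ = -44.878° = -0.783269 rad and θ = 351.8° = 6.140068 rad:
Destination latitude: φ₂ = arcsin( sin φ₁ cos δ + cos φ₁ sin δ cos θ ) = arcsin(-0.586511) = -35.910°.
Δλ = atan2( sin θ sin δ cos φ₁ , cos δ − sin φ₁ sin φ₂ ) = atan2(-0.015896, 0.573713) = -0.027699 rad = -1.587°.
Hence λ₂ = 36.869° + -1.587° = 35.282°.

latitude -35.910°, longitude 35.282°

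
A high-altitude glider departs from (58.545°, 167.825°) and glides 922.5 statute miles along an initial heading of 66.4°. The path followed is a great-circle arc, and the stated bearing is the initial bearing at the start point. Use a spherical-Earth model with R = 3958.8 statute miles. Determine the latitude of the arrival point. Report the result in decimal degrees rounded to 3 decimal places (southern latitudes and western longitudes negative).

δ = 922.5/3958.8 = 0.233025 rad (13.3514°).
Start latitude φ₁ = 1.021803 rad; initial bearing θ = 1.158899 rad.
Applying the spherical law of cosines for sides, sin φ₂ = sin φ₁ cos δ + cos φ₁ sin δ cos θ = 0.878237, so φ₂ = 61.430°.
Δλ = atan2( sin θ sin δ cos φ₁ , cos δ − sin φ₁ sin φ₂ ) = atan2(0.110423, 0.223792) = 0.458369 rad = 26.263°.
λ₂ = 167.825° + 26.263° = 194.088°, normalized to (−180°, 180°] → -165.912°.

latitude 61.430°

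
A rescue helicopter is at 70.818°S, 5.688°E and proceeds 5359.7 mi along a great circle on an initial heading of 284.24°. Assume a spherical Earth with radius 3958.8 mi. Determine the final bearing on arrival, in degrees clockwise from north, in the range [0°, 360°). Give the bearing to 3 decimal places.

final bearing 341.279°

Central angle δ = d/R = 1.353870 rad.
Start latitude φ₁ = -1.236007 rad; initial bearing θ = 4.960924 rad.
Destination latitude: φ₂ = arcsin( sin φ₁ cos δ + cos φ₁ sin δ cos θ ) = arcsin(-0.124351) = -7.143°.
Δλ = atan2( sin θ sin δ cos φ₁ , cos δ − sin φ₁ sin φ₂ ) = atan2(-0.311010, 0.097782) = -1.266179 rad = -72.547°.
λ₂ = 5.688° + -72.547° = -66.859°.
The forward bearing on arrival equals the back-azimuth from the destination plus 180°.
Back-azimuth from P₂ (-7.143°, -66.859°) to P₁ (-70.818°, 5.688°), with Δλ' = λ₁ − λ₂ = 72.547°: atan2( sin Δλ' cos φ₁ , cos φ₂ sin φ₁ − sin φ₂ cos φ₁ cos Δλ' ) = 161.279°.
Final bearing = (161.279° + 180°) mod 360° = 341.279°.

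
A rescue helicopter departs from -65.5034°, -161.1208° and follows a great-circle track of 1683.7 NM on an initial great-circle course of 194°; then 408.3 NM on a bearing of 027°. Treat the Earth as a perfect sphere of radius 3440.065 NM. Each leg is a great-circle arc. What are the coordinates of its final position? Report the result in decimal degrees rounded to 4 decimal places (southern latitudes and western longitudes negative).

Apply the spherical direct solution leg by leg, carrying full precision between legs.
Leg 1: from (-65.5034°, -161.1208°), δ = 1683.7/3440.065 = 0.489438 rad, θ = 194° → φ = -82.8829°, λ = 85.5101°.
Leg 2: from (-82.8829°, 85.5101°), δ = 408.3/3440.065 = 0.118690 rad, θ = 27° → φ = -76.4686°, λ = 98.7927°.

latitude -76.4686°, longitude 98.7927°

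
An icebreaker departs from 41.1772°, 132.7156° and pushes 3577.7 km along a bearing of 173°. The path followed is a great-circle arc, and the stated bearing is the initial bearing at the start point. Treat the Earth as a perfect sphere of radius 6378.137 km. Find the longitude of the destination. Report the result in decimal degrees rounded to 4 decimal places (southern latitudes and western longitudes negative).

The arc subtends δ = 3577.7/6378.137 = 0.560932 rad at the centre.
Start latitude φ₁ = 0.718678 rad; initial bearing θ = 3.019420 rad.
Destination latitude: φ₂ = arcsin( sin φ₁ cos δ + cos φ₁ sin δ cos θ ) = arcsin(0.160077) = 9.2114°.
Δλ = atan2( sin θ sin δ cos φ₁ , cos δ − sin φ₁ sin φ₂ ) = atan2(0.048797, 0.741367) = 0.065726 rad = 3.7658°.
Hence λ₂ = 132.7156° + 3.7658° = 136.4814°.

longitude 136.4814°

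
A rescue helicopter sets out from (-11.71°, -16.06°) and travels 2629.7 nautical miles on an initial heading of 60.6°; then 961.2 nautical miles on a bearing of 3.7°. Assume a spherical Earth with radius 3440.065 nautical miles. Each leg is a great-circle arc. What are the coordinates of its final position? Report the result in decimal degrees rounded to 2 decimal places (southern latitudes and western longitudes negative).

latitude 26.70°, longitude 22.94°

Apply the spherical direct solution leg by leg, carrying full precision between legs.
Leg 1: from (-11.71°, -16.06°), δ = 2629.7/3440.065 = 0.764433 rad, θ = 60.6° → φ = 10.73°, λ = 21.80°.
Leg 2: from (10.73°, 21.80°), δ = 961.2/3440.065 = 0.279413 rad, θ = 3.7° → φ = 26.70°, λ = 22.94°.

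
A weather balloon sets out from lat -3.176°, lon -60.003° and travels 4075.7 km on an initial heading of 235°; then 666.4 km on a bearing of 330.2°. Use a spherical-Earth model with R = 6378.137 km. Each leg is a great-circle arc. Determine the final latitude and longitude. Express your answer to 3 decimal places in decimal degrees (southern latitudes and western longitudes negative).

latitude -17.484°, longitude -95.096°

Apply the spherical direct solution leg by leg, carrying full precision between legs.
Leg 1: from (-3.176°, -60.003°), δ = 4075.7/6378.137 = 0.639011 rad, θ = 235° → φ = -22.708°, λ = -91.981°.
Leg 2: from (-22.708°, -91.981°), δ = 666.4/6378.137 = 0.104482 rad, θ = 330.2° → φ = -17.484°, λ = -95.096°.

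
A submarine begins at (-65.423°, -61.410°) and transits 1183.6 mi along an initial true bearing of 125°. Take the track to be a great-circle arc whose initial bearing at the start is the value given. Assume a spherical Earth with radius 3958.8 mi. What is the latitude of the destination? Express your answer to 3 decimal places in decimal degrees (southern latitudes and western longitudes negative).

Angular distance δ = d/R = 1183.6 / 3958.8 = 0.298979 rad.
Start latitude φ₁ = -1.141847 rad; initial bearing θ = 2.181662 rad.
Destination latitude: φ₂ = arcsin( sin φ₁ cos δ + cos φ₁ sin δ cos θ ) = arcsin(-0.939326) = -69.939°.
For the longitude increment, Δλ = atan2( sin θ sin δ cos φ₁, cos δ − sin φ₁ sin φ₂ ) = atan2(0.100351, 0.101411) = 44.699°.
λ₂ = λ₁ + Δλ = -16.711°.

latitude -69.939°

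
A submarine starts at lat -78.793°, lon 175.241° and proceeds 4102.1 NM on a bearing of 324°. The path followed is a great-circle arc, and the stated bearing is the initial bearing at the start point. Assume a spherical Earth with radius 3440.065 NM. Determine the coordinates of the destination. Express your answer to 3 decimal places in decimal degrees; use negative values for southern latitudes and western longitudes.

latitude -12.487°, longitude 141.223°

δ = 4102.1/3440.065 = 1.192448 rad (68.3223°).
Converting: φ₁ = -1.375197 rad, θ = 5.654867 rad.
Destination latitude: φ₂ = arcsin( sin φ₁ cos δ + cos φ₁ sin δ cos θ ) = arcsin(-0.216227) = -12.487°.
Then Δλ = atan2(-0.106159, 0.157282) = -0.593722 rad, from sin θ sin δ cos φ₁ over cos δ − sin φ₁ sin φ₂.
λ₂ = 175.241° + -34.018° = 141.223°.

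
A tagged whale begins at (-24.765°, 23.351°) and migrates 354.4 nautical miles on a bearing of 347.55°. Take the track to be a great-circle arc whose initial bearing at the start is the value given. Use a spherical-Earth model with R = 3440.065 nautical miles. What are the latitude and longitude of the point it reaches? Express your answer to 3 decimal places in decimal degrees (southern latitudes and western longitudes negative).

δ = 354.4/3440.065 = 0.103021 rad (5.9027°).
Start latitude φ₁ = -0.432231 rad; initial bearing θ = 6.065892 rad.
sin φ₂ = sin φ₁ cos δ + cos φ₁ sin δ cos θ = (-0.418897)(0.994698) + (0.908034)(0.102839)(0.976485) = -0.325491
φ₂ = asin(-0.325491) = -0.331531 rad = -18.995°.
Δλ = atan2( sin θ sin δ cos φ₁ , cos δ − sin φ₁ sin φ₂ ) = atan2(-0.020132, 0.858351) = -0.023450 rad = -1.344°.
Hence λ₂ = 23.351° + -1.344° = 22.007°.

latitude -18.995°, longitude 22.007°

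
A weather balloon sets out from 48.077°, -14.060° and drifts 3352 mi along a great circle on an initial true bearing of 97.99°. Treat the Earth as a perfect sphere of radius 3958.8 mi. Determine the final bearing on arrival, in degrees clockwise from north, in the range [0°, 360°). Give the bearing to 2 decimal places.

final bearing 133.09°

The arc subtends δ = 3352/3958.8 = 0.846721 rad at the centre.
Start latitude φ₁ = 0.839102 rad; initial bearing θ = 1.710248 rad.
Destination latitude: φ₂ = arcsin( sin φ₁ cos δ + cos φ₁ sin δ cos θ ) = arcsin(0.423316) = 25.044°.
Then Δλ = atan2(0.495647, 0.347478) = 0.959360 rad, from sin θ sin δ cos φ₁ over cos δ − sin φ₁ sin φ₂.
Hence λ₂ = -14.060° + 54.967° = 40.907°.
The forward bearing on arrival equals the back-azimuth from the destination plus 180°.
Back-azimuth from P₂ (25.04°, 40.91°) to P₁ (48.08°, -14.06°), with Δλ' = λ₁ − λ₂ = -54.97°: atan2( sin Δλ' cos φ₁ , cos φ₂ sin φ₁ − sin φ₂ cos φ₁ cos Δλ' ) = 313.09°.
Final bearing = (313.09° + 180°) mod 360° = 133.09°.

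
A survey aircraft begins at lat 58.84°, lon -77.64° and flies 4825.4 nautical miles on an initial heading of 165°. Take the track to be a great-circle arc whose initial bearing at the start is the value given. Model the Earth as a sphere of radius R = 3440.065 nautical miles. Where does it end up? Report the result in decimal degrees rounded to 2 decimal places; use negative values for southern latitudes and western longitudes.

The arc subtends δ = 4825.4/3440.065 = 1.402706 rad at the centre.
Start latitude φ₁ = 1.026952 rad; initial bearing θ = 2.879793 rad.
Destination latitude: φ₂ = arcsin( sin φ₁ cos δ + cos φ₁ sin δ cos θ ) = arcsin(-0.349592) = -20.46°.
For the longitude increment, Δλ = atan2( sin θ sin δ cos φ₁, cos δ − sin φ₁ sin φ₂ ) = atan2(0.132033, 0.466455) = 15.80°.
λ₂ = λ₁ + Δλ = -61.84°.

latitude -20.46°, longitude -61.84°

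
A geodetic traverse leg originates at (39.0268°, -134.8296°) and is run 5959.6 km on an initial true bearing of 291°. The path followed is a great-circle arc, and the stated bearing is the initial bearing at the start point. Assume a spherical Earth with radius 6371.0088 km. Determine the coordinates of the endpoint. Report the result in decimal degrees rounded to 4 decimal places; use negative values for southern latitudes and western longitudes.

latitude 36.7105°, longitude 155.5691°

Angular distance δ = d/R = 5959.6 / 6371.0088 = 0.935425 rad.
With φ₁ = 39.0268° = 0.681146 rad and θ = 291° = 5.078908 rad:
Destination latitude: φ₂ = arcsin( sin φ₁ cos δ + cos φ₁ sin δ cos θ ) = arcsin(0.597772) = 36.7105°.
Δλ = atan2( sin θ sin δ cos φ₁ , cos δ − sin φ₁ sin φ₂ ) = atan2(-0.583721, 0.217069) = -1.214771 rad = -69.6013°.
λ₂ = -134.8296° + -69.6013° = -204.4309°, normalized to (−180°, 180°] → 155.5691°.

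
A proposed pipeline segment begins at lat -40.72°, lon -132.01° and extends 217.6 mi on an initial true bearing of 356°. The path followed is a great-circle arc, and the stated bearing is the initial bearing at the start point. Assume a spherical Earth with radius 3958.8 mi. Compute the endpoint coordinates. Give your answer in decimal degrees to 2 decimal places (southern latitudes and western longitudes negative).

latitude -37.58°, longitude -132.29°

Central angle δ = d/R = 0.054966 rad.
With φ₁ = -40.72° = -0.710698 rad and θ = 356° = 6.213372 rad:
Destination latitude: φ₂ = arcsin( sin φ₁ cos δ + cos φ₁ sin δ cos θ ) = arcsin(-0.609841) = -37.58°.
For the longitude increment, Δλ = atan2( sin θ sin δ cos φ₁, cos δ − sin φ₁ sin φ₂ ) = atan2(-0.002905, 0.600652) = -0.28°.
λ₂ = -132.01° + -0.28° = -132.29°.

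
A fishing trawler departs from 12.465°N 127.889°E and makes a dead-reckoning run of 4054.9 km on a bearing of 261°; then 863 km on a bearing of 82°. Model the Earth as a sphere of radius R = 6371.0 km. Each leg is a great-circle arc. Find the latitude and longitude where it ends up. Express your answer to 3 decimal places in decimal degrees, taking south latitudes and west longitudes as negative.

latitude 5.783°, longitude 99.523°

Apply the spherical direct solution leg by leg, carrying full precision between legs.
Leg 1: from (12.465°, 127.889°), δ = 4054.9/6371 = 0.636462 rad, θ = 261° → φ = 4.749°, λ = 91.799°.
Leg 2: from (4.749°, 91.799°), δ = 863/6371 = 0.135458 rad, θ = 82° → φ = 5.783°, λ = 99.523°.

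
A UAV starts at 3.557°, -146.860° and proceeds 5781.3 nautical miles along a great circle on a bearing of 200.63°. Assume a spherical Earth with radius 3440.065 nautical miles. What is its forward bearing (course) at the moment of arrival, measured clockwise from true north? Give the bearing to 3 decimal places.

final bearing 276.597°

Central angle δ = d/R = 1.680579 rad.
Start latitude φ₁ = 0.062081 rad; initial bearing θ = 3.501654 rad.
Applying the spherical law of cosines for sides, sin φ₂ = sin φ₁ cos δ + cos φ₁ sin δ cos θ = -0.935247, so φ₂ = -69.268°.
Δλ = atan2( sin θ sin δ cos φ₁ , cos δ − sin φ₁ sin φ₂ ) = atan2(-0.349536, -0.051538) = -1.717188 rad = -98.388°.
λ₂ = -146.860° + -98.388° = -245.248°, normalized to (−180°, 180°] → 114.752°.
The forward bearing on arrival equals the back-azimuth from the destination plus 180°.
Back-azimuth from P₂ (-69.268°, 114.752°) to P₁ (3.557°, -146.860°), with Δλ' = λ₁ − λ₂ = -261.612°: atan2( sin Δλ' cos φ₁ , cos φ₂ sin φ₁ − sin φ₂ cos φ₁ cos Δλ' ) = 96.597°.
Final bearing = (96.597° + 180°) mod 360° = 276.597°.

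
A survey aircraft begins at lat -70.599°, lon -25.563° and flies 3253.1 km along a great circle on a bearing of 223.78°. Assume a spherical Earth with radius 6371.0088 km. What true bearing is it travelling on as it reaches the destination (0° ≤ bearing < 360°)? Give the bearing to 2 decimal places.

final bearing 317.60°

Central angle δ = d/R = 0.510610 rad.
With φ₁ = -70.599° = -1.232185 rad and θ = 223.78° = 3.905698 rad:
sin φ₂ = sin φ₁ cos δ + cos φ₁ sin δ cos θ = (-0.943217)(0.872447) + (0.332178)(0.488709)(-0.722002) = -0.940115
φ₂ = asin(-0.940115) = -1.222967 rad = -70.071°.
Then Δλ = atan2(-0.112320, -0.014286) = -1.697303 rad, from sin θ sin δ cos φ₁ over cos δ − sin φ₁ sin φ₂.
Hence λ₂ = -25.563° + -97.248° = -122.811°.
The forward bearing on arrival equals the back-azimuth from the destination plus 180°.
Back-azimuth from P₂ (-70.07°, -122.81°) to P₁ (-70.60°, -25.56°), with Δλ' = λ₁ − λ₂ = 97.25°: atan2( sin Δλ' cos φ₁ , cos φ₂ sin φ₁ − sin φ₂ cos φ₁ cos Δλ' ) = 137.60°.
Final bearing = (137.60° + 180°) mod 360° = 317.60°.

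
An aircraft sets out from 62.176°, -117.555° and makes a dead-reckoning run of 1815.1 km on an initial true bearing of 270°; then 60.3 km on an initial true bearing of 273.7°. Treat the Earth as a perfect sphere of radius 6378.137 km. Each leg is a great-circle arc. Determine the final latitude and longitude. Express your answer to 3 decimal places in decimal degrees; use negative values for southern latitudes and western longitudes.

Apply the spherical direct solution leg by leg, carrying full precision between legs.
Leg 1: from (62.176°, -117.555°), δ = 1815.1/6378.137 = 0.284582 rad, θ = 270° → φ = 58.083°, λ = -149.631°.
Leg 2: from (58.083°, -149.631°), δ = 60.3/6378.137 = 0.009454 rad, θ = 273.7° → φ = 58.114°, λ = -150.654°.

latitude 58.114°, longitude -150.654°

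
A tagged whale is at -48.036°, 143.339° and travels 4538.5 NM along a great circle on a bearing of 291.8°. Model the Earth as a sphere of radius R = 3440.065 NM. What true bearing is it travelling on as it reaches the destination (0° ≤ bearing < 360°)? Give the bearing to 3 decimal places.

δ = 4538.5/3440.065 = 1.319306 rad (75.5907°).
Converting: φ₁ = -0.838386 rad, θ = 5.092871 rad.
Applying the spherical law of cosines for sides, sin φ₂ = sin φ₁ cos δ + cos φ₁ sin δ cos θ = 0.055475, so φ₂ = 3.180°.
Then Δλ = atan2(-0.601315, 0.290096) = -1.121298 rad, from sin θ sin δ cos φ₁ over cos δ − sin φ₁ sin φ₂.
Hence λ₂ = 143.339° + -64.246° = 79.093°.
The forward bearing on arrival equals the back-azimuth from the destination plus 180°.
Back-azimuth from P₂ (3.180°, 79.093°) to P₁ (-48.036°, 143.339°), with Δλ' = λ₁ − λ₂ = 64.246°: atan2( sin Δλ' cos φ₁ , cos φ₂ sin φ₁ − sin φ₂ cos φ₁ cos Δλ' ) = 141.552°.
Final bearing = (141.552° + 180°) mod 360° = 321.552°.

final bearing 321.552°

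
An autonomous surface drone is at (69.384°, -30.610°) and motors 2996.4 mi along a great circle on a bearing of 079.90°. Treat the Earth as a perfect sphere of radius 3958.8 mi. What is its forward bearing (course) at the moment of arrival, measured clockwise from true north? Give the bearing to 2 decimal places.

The arc subtends δ = 2996.4/3958.8 = 0.756896 rad at the centre.
Start latitude φ₁ = 1.210979 rad; initial bearing θ = 1.394518 rad.
sin φ₂ = sin φ₁ cos δ + cos φ₁ sin δ cos θ = (0.935961)(0.726971) + (0.352103)(0.686668)(0.175367) = 0.722816
φ₂ = asin(0.722816) = 0.807869 rad = 46.288°.
Δλ = atan2( sin θ sin δ cos φ₁ , cos δ − sin φ₁ sin φ₂ ) = atan2(0.238031, 0.050443) = 1.361969 rad = 78.035°.
λ₂ = λ₁ + Δλ = 47.425°.
The forward bearing on arrival equals the back-azimuth from the destination plus 180°.
Back-azimuth from P₂ (46.29°, 47.43°) to P₁ (69.38°, -30.61°), with Δλ' = λ₁ − λ₂ = -78.04°: atan2( sin Δλ' cos φ₁ , cos φ₂ sin φ₁ − sin φ₂ cos φ₁ cos Δλ' ) = 329.89°.
Final bearing = (329.89° + 180°) mod 360° = 149.89°.

final bearing 149.89°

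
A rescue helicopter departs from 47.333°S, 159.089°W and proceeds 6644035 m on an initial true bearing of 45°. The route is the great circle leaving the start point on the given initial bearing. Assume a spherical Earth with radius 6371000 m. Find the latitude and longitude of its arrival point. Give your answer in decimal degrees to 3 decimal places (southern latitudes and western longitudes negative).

Central angle δ = d/R = 1.042856 rad.
Start latitude φ₁ = -0.826117 rad; initial bearing θ = 0.785398 rad.
Destination latitude: φ₂ = arcsin( sin φ₁ cos δ + cos φ₁ sin δ cos θ ) = arcsin(0.043569) = 2.497°.
For the longitude increment, Δλ = atan2( sin θ sin δ cos φ₁, cos δ − sin φ₁ sin φ₂ ) = atan2(0.413983, 0.535792) = 37.692°.
λ₂ = λ₁ + Δλ = -121.397°.

latitude 2.497°, longitude -121.397°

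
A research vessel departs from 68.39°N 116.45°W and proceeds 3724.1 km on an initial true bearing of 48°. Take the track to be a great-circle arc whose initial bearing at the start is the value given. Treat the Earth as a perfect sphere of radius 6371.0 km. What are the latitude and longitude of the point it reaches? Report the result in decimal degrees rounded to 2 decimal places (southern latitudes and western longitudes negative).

latitude 65.69°, longitude -21.41°

The arc subtends δ = 3724.1/6371 = 0.584539 rad at the centre.
Converting: φ₁ = 1.193631 rad, θ = 0.837758 rad.
sin φ₂ = sin φ₁ cos δ + cos φ₁ sin δ cos θ = (0.929712)(0.833966) + (0.368287)(0.551815)(0.669131) = 0.911334
φ₂ = asin(0.911334) = 1.146512 rad = 65.69°.
For the longitude increment, Δλ = atan2( sin θ sin δ cos φ₁, cos δ − sin φ₁ sin φ₂ ) = atan2(0.151027, -0.013312) = 95.04°.
λ₂ = -116.45° + 95.04° = -21.41°.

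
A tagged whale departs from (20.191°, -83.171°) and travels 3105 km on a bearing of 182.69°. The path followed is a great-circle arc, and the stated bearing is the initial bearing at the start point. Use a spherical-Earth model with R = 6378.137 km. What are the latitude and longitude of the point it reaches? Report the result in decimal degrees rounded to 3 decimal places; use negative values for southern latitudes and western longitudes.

δ = 3105/6378.137 = 0.486819 rad (27.8927°).
Converting: φ₁ = 0.352399 rad, θ = 3.188542 rad.
Applying the spherical law of cosines for sides, sin φ₂ = sin φ₁ cos δ + cos φ₁ sin δ cos θ = -0.133532, so φ₂ = -7.674°.
Δλ = atan2( sin θ sin δ cos φ₁ , cos δ − sin φ₁ sin φ₂ ) = atan2(-0.020606, 0.929914) = -0.022156 rad = -1.269°.
Hence λ₂ = -83.171° + -1.269° = -84.440°.

latitude -7.674°, longitude -84.440°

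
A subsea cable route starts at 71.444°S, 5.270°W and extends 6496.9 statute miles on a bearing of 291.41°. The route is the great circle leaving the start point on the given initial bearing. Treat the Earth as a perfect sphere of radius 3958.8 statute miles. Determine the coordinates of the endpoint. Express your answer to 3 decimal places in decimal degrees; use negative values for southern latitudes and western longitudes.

latitude 10.515°, longitude -76.101°

Central angle δ = d/R = 1.641129 rad.
Start latitude φ₁ = -1.246933 rad; initial bearing θ = 5.086064 rad.
sin φ₂ = sin φ₁ cos δ + cos φ₁ sin δ cos θ = (-0.948013)(-0.070274) + (0.318231)(0.997528)(0.365039) = 0.182501
φ₂ = asin(0.182501) = 0.183529 rad = 10.515°.
For the longitude increment, Δλ = atan2( sin θ sin δ cos φ₁, cos δ − sin φ₁ sin φ₂ ) = atan2(-0.295538, 0.102739) = -70.831°.
λ₂ = λ₁ + Δλ = -76.101°.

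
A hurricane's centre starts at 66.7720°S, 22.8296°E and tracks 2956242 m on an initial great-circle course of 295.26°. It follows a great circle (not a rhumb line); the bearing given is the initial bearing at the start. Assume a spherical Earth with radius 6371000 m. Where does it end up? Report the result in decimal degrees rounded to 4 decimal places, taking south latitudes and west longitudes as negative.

Angular distance δ = d/R = 2956242 / 6371000 = 0.464015 rad.
Start latitude φ₁ = -1.165391 rad; initial bearing θ = 5.153259 rad.
Applying the spherical law of cosines for sides, sin φ₂ = sin φ₁ cos δ + cos φ₁ sin δ cos θ = -0.746456, so φ₂ = -48.2843°.
Δλ = atan2( sin θ sin δ cos φ₁ , cos δ − sin φ₁ sin φ₂ ) = atan2(-0.159629, 0.208312) = -0.653850 rad = -37.4629°.
λ₂ = λ₁ + Δλ = -14.6333°.

latitude -48.2843°, longitude -14.6333°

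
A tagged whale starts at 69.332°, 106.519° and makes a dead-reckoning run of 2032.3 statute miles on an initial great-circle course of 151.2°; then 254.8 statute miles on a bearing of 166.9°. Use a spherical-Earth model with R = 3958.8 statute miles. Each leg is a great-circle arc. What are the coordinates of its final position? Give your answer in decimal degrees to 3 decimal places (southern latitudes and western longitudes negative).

latitude 37.943°, longitude 126.005°

Apply the spherical direct solution leg by leg, carrying full precision between legs.
Leg 1: from (69.332°, 106.519°), δ = 2032.3/3958.8 = 0.513363 rad, θ = 151.2° → φ = 41.540°, λ = 124.946°.
Leg 2: from (41.540°, 124.946°), δ = 254.8/3958.8 = 0.064363 rad, θ = 166.9° → φ = 37.943°, λ = 126.005°.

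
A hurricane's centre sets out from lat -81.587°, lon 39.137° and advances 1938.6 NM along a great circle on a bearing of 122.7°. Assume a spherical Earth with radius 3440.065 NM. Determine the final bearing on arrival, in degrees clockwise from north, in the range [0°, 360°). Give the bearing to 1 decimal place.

final bearing 14.9°

Angular distance δ = d/R = 1938.6 / 3440.065 = 0.563536 rad.
Start latitude φ₁ = -1.423962 rad; initial bearing θ = 2.141519 rad.
Applying the spherical law of cosines for sides, sin φ₂ = sin φ₁ cos δ + cos φ₁ sin δ cos θ = -0.878497, so φ₂ = -61.462°.
Then Δλ = atan2(0.065768, -0.023672) = 1.916291 rad, from sin θ sin δ cos φ₁ over cos δ − sin φ₁ sin φ₂.
λ₂ = 39.137° + 109.795° = 148.932°.
The forward bearing on arrival equals the back-azimuth from the destination plus 180°.
Back-azimuth from P₂ (-61.5°, 148.9°) to P₁ (-81.6°, 39.1°), with Δλ' = λ₁ − λ₂ = -109.8°: atan2( sin Δλ' cos φ₁ , cos φ₂ sin φ₁ − sin φ₂ cos φ₁ cos Δλ' ) = 194.9°.
Final bearing = (194.9° + 180°) mod 360° = 14.9°.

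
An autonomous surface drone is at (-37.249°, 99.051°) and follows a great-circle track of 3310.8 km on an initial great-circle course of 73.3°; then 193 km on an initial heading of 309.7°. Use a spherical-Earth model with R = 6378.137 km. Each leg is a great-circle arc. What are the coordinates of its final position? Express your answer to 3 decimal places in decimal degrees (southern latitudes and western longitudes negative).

Apply the spherical direct solution leg by leg, carrying full precision between legs.
Leg 1: from (-37.249°, 99.051°), δ = 3310.8/6378.137 = 0.519086 rad, θ = 73.3° → φ = -24.335°, λ = 130.484°.
Leg 2: from (-24.335°, 130.484°), δ = 193/6378.137 = 0.030260 rad, θ = 309.7° → φ = -23.221°, λ = 129.032°.

latitude -23.221°, longitude 129.032°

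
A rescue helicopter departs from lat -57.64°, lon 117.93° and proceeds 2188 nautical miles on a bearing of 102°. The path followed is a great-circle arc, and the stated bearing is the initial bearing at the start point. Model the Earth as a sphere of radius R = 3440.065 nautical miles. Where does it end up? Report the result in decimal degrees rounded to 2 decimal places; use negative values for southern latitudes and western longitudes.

latitude -48.21°, longitude 178.62°

Central angle δ = d/R = 0.636034 rad.
Converting: φ₁ = -1.006008 rad, θ = 1.780236 rad.
sin φ₂ = sin φ₁ cos δ + cos φ₁ sin δ cos θ = (-0.844702)(0.804458) + (0.535237)(0.594010)(-0.207912) = -0.745629
φ₂ = asin(-0.745629) = -0.841479 rad = -48.21°.
Then Δλ = atan2(0.310989, 0.174623) = 1.059160 rad, from sin θ sin δ cos φ₁ over cos δ − sin φ₁ sin φ₂.
Hence λ₂ = 117.93° + 60.69° = 178.62°.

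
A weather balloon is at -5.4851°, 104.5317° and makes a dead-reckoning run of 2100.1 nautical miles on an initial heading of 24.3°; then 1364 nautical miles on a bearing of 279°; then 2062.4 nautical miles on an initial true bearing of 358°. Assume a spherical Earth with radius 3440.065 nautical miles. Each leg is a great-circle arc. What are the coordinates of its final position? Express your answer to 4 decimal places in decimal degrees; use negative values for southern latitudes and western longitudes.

Apply the spherical direct solution leg by leg, carrying full precision between legs.
Leg 1: from (-5.4851°, 104.5317°), δ = 2100.1/3440.065 = 0.610483 rad, θ = 24.3° → φ = 26.2162°, λ = 119.7772°.
Leg 2: from (26.2162°, 119.7772°), δ = 1364/3440.065 = 0.396504 rad, θ = 279° → φ = 27.4960°, λ = 94.3087°.
Leg 3: from (27.4960°, 94.3087°), δ = 2062.4/3440.065 = 0.599524 rad, θ = 358° → φ = 61.8092°, λ = 91.9197°.

latitude 61.8092°, longitude 91.9197°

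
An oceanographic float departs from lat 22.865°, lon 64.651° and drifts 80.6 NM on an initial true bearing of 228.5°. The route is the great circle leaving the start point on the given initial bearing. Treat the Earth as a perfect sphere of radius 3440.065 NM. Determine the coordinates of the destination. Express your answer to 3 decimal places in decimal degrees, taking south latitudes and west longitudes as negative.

latitude 21.972°, longitude 63.567°

δ = 80.6/3440.065 = 0.023430 rad (1.3424°).
Converting: φ₁ = 0.399070 rad, θ = 3.988077 rad.
Destination latitude: φ₂ = arcsin( sin φ₁ cos δ + cos φ₁ sin δ cos θ ) = arcsin(0.374151) = 21.972°.
Then Δλ = atan2(-0.016168, 0.854345) = -0.018922 rad, from sin θ sin δ cos φ₁ over cos δ − sin φ₁ sin φ₂.
Hence λ₂ = 64.651° + -1.084° = 63.567°.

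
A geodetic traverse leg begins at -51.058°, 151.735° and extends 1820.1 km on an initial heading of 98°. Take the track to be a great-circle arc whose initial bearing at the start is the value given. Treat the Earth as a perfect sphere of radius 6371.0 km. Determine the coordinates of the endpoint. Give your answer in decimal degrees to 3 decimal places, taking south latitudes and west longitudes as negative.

latitude -50.436°, longitude 177.720°

The arc subtends δ = 1820.1/6371 = 0.285685 rad at the centre.
Start latitude φ₁ = -0.891130 rad; initial bearing θ = 1.710423 rad.
Destination latitude: φ₂ = arcsin( sin φ₁ cos δ + cos φ₁ sin δ cos θ ) = arcsin(-0.770910) = -50.436°.
Then Δλ = atan2(0.175406, 0.359868) = 0.453531 rad, from sin θ sin δ cos φ₁ over cos δ − sin φ₁ sin φ₂.
Hence λ₂ = 151.735° + 25.985° = 177.720°.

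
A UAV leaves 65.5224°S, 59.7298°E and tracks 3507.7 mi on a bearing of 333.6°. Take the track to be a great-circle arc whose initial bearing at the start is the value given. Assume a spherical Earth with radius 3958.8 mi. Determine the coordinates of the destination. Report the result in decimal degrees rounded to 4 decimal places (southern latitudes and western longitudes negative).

latitude -16.7480°, longitude 38.6504°

Central angle δ = d/R = 0.886051 rad.
Start latitude φ₁ = -1.143582 rad; initial bearing θ = 5.822418 rad.
sin φ₂ = sin φ₁ cos δ + cos φ₁ sin δ cos θ = (-0.910123)(0.632476) + (0.414337)(0.774580)(0.895712) = -0.288163
φ₂ = asin(-0.288163) = -0.292308 rad = -16.7480°.
Δλ = atan2( sin θ sin δ cos φ₁ , cos δ − sin φ₁ sin φ₂ ) = atan2(-0.142700, 0.370212) = -0.367906 rad = -21.0794°.
λ₂ = λ₁ + Δλ = 38.6504°.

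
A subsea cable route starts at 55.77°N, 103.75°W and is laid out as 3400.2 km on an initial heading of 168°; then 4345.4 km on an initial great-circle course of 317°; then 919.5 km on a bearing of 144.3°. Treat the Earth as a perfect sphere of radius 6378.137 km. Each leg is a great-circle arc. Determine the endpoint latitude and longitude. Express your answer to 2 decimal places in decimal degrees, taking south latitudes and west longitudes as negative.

latitude 41.79°, longitude -131.16°

Apply the spherical direct solution leg by leg, carrying full precision between legs.
Leg 1: from (55.77°, -103.75°), δ = 3400.2/6378.137 = 0.533102 rad, θ = 168° → φ = 25.62°, λ = -97.02°.
Leg 2: from (25.62°, -97.02°), δ = 4345.4/6378.137 = 0.681296 rad, θ = 317° → φ = 48.70°, λ = -137.62°.
Leg 3: from (48.70°, -137.62°), δ = 919.5/6378.137 = 0.144164 rad, θ = 144.3° → φ = 41.79°, λ = -131.16°.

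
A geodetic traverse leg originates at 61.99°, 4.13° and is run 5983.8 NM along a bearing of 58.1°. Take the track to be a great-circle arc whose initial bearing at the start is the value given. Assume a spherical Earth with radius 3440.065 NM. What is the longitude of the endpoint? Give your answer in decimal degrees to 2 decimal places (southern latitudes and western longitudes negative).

Central angle δ = d/R = 1.739444 rad.
With φ₁ = 61.99° = 1.081930 rad and θ = 58.1° = 1.014036 rad:
sin φ₂ = sin φ₁ cos δ + cos φ₁ sin δ cos θ = (0.882866)(-0.167849) + (0.469626)(0.985813)(0.528438) = 0.096459
φ₂ = asin(0.096459) = 0.096609 rad = 5.54°.
Then Δλ = atan2(0.393042, -0.253010) = 2.142745 rad, from sin θ sin δ cos φ₁ over cos δ − sin φ₁ sin φ₂.
λ₂ = 4.13° + 122.77° = 126.90°.

longitude 126.90°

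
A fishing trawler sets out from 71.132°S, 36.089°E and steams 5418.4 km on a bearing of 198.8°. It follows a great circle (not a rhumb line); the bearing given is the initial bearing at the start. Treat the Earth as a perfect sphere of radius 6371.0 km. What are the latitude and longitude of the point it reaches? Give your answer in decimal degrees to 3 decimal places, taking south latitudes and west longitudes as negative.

Central angle δ = d/R = 0.850479 rad.
With φ₁ = -71.132° = -1.241488 rad and θ = 198.8° = 3.469715 rad:
Applying the spherical law of cosines for sides, sin φ₂ = sin φ₁ cos δ + cos φ₁ sin δ cos θ = -0.854270, so φ₂ = -58.679°.
Δλ = atan2( sin θ sin δ cos φ₁ , cos δ − sin φ₁ sin φ₂ ) = atan2(-0.078329, -0.148743) = -2.656887 rad = -152.228°.
λ₂ = λ₁ + Δλ = -116.139°.

latitude -58.679°, longitude -116.139°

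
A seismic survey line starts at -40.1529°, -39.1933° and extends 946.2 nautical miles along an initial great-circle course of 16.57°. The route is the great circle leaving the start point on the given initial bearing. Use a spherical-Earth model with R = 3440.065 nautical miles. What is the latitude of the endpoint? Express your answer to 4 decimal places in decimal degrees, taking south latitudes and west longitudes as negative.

Central angle δ = d/R = 0.275053 rad.
Start latitude φ₁ = -0.700800 rad; initial bearing θ = 0.289201 rad.
Destination latitude: φ₂ = arcsin( sin φ₁ cos δ + cos φ₁ sin δ cos θ ) = arcsin(-0.421622) = -24.9371°.
Δλ = atan2( sin θ sin δ cos φ₁ , cos δ − sin φ₁ sin φ₂ ) = atan2(0.059202, 0.690536) = 0.085524 rad = 4.9002°.
λ₂ = -39.1933° + 4.9002° = -34.2931°.

latitude -24.9371°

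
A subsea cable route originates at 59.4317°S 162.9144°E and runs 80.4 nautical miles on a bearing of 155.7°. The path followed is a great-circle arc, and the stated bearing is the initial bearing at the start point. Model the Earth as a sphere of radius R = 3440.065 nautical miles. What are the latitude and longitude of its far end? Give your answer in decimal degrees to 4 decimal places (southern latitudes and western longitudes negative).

Central angle δ = d/R = 0.023372 rad.
Converting: φ₁ = -1.037279 rad, θ = 2.717478 rad.
sin φ₂ = sin φ₁ cos δ + cos φ₁ sin δ cos θ = (-0.861024)(0.999727) + (0.508565)(0.023370)(-0.911403) = -0.871620
φ₂ = asin(-0.871620) = -1.058498 rad = -60.6475°.
Δλ = atan2( sin θ sin δ cos φ₁ , cos δ − sin φ₁ sin φ₂ ) = atan2(0.004891, 0.249241) = 0.019620 rad = 1.1242°.
Hence λ₂ = 162.9144° + 1.1242° = 164.0386°.

latitude -60.6475°, longitude 164.0386°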